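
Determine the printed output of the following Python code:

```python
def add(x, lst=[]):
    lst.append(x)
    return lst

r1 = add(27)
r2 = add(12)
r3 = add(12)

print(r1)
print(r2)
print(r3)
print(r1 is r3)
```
[27, 12, 12]
[27, 12, 12]
[27, 12, 12]
True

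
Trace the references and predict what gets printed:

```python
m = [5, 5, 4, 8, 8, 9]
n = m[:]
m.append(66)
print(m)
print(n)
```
[5, 5, 4, 8, 8, 9, 66]
[5, 5, 4, 8, 8, 9]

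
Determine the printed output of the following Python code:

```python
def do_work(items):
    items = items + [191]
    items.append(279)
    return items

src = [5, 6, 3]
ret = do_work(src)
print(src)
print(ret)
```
[5, 6, 3]
[5, 6, 3, 191, 279]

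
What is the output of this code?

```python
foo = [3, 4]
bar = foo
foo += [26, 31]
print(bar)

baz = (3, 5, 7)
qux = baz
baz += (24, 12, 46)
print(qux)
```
[3, 4, 26, 31]
(3, 5, 7)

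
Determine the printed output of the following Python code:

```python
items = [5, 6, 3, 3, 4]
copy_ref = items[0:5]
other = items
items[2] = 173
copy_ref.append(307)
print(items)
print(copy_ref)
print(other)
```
[5, 6, 173, 3, 4]
[5, 6, 3, 3, 4, 307]
[5, 6, 173, 3, 4]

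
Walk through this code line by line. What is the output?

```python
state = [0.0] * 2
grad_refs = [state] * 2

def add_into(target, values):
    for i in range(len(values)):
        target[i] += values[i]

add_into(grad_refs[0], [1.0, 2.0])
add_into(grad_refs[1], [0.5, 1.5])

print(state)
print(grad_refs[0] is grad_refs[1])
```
[1.5, 3.5]
True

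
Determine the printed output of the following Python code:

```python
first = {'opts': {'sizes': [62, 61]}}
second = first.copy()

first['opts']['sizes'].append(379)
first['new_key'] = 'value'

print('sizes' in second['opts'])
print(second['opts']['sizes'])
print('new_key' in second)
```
True
[62, 61, 379]
False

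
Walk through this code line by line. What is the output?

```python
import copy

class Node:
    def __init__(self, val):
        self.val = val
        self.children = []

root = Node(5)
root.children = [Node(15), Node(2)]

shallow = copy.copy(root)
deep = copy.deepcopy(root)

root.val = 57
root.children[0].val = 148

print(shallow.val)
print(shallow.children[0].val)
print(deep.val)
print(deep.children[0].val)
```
5
148
5
15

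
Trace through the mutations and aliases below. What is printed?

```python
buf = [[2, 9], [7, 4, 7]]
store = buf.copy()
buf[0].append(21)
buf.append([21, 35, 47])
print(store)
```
[[2, 9, 21], [7, 4, 7]]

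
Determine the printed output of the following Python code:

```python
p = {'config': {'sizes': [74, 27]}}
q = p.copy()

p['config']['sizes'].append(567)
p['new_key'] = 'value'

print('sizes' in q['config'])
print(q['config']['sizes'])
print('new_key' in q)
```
True
[74, 27, 567]
False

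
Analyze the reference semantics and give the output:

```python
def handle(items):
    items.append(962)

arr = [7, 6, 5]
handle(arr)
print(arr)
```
[7, 6, 5, 962]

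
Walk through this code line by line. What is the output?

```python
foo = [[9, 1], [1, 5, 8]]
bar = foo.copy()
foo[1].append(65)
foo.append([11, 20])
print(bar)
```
[[9, 1], [1, 5, 8, 65]]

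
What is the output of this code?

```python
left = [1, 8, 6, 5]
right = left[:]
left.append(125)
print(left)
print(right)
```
[1, 8, 6, 5, 125]
[1, 8, 6, 5]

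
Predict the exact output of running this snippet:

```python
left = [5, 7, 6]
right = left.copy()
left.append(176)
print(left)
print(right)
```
[5, 7, 6, 176]
[5, 7, 6]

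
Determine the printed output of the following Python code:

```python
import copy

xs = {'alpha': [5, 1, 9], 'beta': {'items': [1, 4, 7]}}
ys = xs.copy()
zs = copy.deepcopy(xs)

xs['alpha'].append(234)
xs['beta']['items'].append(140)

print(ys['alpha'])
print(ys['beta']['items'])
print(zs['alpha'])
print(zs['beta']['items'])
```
[5, 1, 9, 234]
[1, 4, 7, 140]
[5, 1, 9]
[1, 4, 7]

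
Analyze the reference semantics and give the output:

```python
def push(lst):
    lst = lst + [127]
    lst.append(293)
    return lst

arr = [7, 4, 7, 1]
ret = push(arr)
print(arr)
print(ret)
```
[7, 4, 7, 1]
[7, 4, 7, 1, 127, 293]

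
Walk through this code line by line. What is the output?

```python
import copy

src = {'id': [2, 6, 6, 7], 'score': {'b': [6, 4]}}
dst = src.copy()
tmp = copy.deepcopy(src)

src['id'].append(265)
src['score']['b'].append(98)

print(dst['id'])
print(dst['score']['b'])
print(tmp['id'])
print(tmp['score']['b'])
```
[2, 6, 6, 7, 265]
[6, 4, 98]
[2, 6, 6, 7]
[6, 4]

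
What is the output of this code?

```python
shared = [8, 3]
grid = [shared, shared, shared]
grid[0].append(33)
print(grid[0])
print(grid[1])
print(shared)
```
[8, 3, 33]
[8, 3, 33]
[8, 3, 33]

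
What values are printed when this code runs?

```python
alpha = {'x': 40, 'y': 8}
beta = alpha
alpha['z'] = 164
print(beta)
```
{'x': 40, 'y': 8, 'z': 164}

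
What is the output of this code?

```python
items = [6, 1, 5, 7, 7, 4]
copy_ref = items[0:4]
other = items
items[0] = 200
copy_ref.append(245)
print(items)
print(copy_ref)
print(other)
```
[200, 1, 5, 7, 7, 4]
[6, 1, 5, 7, 245]
[200, 1, 5, 7, 7, 4]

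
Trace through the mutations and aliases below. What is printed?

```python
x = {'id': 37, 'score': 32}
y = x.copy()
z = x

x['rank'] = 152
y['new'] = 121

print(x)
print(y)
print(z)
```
{'id': 37, 'score': 32, 'rank': 152}
{'id': 37, 'score': 32, 'new': 121}
{'id': 37, 'score': 32, 'rank': 152}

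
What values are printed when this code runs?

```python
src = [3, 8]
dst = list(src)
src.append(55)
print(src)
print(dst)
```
[3, 8, 55]
[3, 8]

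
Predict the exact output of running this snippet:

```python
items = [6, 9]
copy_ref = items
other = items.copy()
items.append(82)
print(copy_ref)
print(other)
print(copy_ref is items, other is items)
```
[6, 9, 82]
[6, 9]
True False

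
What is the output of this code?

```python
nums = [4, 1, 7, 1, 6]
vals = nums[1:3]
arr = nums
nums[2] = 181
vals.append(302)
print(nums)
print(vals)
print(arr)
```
[4, 1, 181, 1, 6]
[1, 7, 302]
[4, 1, 181, 1, 6]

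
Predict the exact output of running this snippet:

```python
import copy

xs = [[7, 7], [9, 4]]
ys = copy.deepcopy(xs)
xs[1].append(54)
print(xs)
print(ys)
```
[[7, 7], [9, 4, 54]]
[[7, 7], [9, 4]]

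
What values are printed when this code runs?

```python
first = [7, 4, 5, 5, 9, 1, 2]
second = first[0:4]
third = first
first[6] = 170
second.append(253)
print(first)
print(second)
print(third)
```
[7, 4, 5, 5, 9, 1, 170]
[7, 4, 5, 5, 253]
[7, 4, 5, 5, 9, 1, 170]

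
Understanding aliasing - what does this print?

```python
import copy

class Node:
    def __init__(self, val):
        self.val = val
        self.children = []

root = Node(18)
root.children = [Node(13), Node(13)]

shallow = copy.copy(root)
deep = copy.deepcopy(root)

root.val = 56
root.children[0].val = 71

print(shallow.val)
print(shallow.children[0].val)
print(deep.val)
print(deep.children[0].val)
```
18
71
18
13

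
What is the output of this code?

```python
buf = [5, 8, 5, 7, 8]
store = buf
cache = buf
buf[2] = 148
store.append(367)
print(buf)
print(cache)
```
[5, 8, 148, 7, 8, 367]
[5, 8, 148, 7, 8, 367]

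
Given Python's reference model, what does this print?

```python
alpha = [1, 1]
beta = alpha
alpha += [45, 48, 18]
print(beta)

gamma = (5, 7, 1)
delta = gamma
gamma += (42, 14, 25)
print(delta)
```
[1, 1, 45, 48, 18]
(5, 7, 1)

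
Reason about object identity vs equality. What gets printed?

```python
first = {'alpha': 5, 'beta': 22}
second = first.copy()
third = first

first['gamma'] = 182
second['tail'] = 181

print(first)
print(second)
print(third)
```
{'alpha': 5, 'beta': 22, 'gamma': 182}
{'alpha': 5, 'beta': 22, 'tail': 181}
{'alpha': 5, 'beta': 22, 'gamma': 182}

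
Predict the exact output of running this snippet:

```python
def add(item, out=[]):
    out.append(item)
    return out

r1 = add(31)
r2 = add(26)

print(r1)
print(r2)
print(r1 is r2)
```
[31, 26]
[31, 26]
True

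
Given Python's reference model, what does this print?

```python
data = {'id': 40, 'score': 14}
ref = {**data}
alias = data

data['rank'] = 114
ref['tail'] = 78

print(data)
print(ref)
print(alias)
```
{'id': 40, 'score': 14, 'rank': 114}
{'id': 40, 'score': 14, 'tail': 78}
{'id': 40, 'score': 14, 'rank': 114}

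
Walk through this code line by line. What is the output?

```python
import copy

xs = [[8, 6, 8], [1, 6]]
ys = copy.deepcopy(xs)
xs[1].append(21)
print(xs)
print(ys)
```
[[8, 6, 8], [1, 6, 21]]
[[8, 6, 8], [1, 6]]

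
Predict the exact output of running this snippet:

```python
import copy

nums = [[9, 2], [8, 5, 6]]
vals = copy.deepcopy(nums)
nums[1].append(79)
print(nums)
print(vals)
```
[[9, 2], [8, 5, 6, 79]]
[[9, 2], [8, 5, 6]]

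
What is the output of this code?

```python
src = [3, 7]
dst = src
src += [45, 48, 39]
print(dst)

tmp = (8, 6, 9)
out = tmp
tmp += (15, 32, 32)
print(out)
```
[3, 7, 45, 48, 39]
(8, 6, 9)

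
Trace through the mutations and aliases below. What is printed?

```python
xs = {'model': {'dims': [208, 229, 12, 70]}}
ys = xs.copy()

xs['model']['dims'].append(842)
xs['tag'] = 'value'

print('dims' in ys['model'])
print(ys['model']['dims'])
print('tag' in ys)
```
True
[208, 229, 12, 70, 842]
False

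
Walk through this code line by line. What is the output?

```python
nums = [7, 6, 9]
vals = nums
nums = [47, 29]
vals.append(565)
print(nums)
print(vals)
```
[47, 29]
[7, 6, 9, 565]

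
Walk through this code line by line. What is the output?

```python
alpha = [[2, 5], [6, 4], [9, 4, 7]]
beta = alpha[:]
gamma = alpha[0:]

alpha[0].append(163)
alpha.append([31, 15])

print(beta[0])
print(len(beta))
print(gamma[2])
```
[2, 5, 163]
3
[9, 4, 7]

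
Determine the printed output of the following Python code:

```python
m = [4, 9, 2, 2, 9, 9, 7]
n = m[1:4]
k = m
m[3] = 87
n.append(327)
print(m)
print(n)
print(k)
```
[4, 9, 2, 87, 9, 9, 7]
[9, 2, 2, 327]
[4, 9, 2, 87, 9, 9, 7]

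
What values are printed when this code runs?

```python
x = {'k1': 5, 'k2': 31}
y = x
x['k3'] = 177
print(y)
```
{'k1': 5, 'k2': 31, 'k3': 177}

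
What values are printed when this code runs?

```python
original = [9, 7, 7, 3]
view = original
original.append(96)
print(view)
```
[9, 7, 7, 3, 96]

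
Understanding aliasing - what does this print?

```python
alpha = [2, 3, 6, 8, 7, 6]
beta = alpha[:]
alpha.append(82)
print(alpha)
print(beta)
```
[2, 3, 6, 8, 7, 6, 82]
[2, 3, 6, 8, 7, 6]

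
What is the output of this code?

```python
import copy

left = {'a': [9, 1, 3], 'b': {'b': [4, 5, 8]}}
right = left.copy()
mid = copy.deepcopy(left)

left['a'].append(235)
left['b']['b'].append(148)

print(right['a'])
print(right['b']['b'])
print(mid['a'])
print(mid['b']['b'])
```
[9, 1, 3, 235]
[4, 5, 8, 148]
[9, 1, 3]
[4, 5, 8]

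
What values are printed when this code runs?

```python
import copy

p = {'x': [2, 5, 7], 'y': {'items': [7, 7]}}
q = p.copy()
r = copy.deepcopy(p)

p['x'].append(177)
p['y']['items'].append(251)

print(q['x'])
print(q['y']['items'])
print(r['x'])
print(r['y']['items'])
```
[2, 5, 7, 177]
[7, 7, 251]
[2, 5, 7]
[7, 7]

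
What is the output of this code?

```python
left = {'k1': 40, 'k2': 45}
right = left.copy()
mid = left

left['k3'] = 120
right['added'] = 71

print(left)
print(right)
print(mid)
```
{'k1': 40, 'k2': 45, 'k3': 120}
{'k1': 40, 'k2': 45, 'added': 71}
{'k1': 40, 'k2': 45, 'k3': 120}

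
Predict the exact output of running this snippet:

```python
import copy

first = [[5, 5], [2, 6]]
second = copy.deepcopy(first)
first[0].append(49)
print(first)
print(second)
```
[[5, 5, 49], [2, 6]]
[[5, 5], [2, 6]]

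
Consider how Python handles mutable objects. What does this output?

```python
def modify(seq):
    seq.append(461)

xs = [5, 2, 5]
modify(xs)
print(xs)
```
[5, 2, 5, 461]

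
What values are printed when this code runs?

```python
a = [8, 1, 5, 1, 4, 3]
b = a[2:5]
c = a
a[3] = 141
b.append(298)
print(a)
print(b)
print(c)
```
[8, 1, 5, 141, 4, 3]
[5, 1, 4, 298]
[8, 1, 5, 141, 4, 3]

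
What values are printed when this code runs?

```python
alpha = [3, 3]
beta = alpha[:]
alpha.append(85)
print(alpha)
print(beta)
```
[3, 3, 85]
[3, 3]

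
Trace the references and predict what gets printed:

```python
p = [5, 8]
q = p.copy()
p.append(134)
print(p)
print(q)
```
[5, 8, 134]
[5, 8]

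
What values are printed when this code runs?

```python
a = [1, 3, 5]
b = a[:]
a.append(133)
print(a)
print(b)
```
[1, 3, 5, 133]
[1, 3, 5]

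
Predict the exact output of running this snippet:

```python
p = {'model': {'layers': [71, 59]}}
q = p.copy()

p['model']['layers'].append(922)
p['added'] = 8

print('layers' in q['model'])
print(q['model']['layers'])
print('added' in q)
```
True
[71, 59, 922]
False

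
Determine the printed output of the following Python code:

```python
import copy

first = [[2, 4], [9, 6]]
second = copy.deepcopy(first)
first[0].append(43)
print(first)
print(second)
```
[[2, 4, 43], [9, 6]]
[[2, 4], [9, 6]]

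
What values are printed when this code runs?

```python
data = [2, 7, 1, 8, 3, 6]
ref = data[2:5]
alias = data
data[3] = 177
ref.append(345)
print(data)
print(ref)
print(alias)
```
[2, 7, 1, 177, 3, 6]
[1, 8, 3, 345]
[2, 7, 1, 177, 3, 6]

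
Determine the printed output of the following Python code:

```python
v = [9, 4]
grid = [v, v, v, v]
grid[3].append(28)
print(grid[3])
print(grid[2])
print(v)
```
[9, 4, 28]
[9, 4, 28]
[9, 4, 28]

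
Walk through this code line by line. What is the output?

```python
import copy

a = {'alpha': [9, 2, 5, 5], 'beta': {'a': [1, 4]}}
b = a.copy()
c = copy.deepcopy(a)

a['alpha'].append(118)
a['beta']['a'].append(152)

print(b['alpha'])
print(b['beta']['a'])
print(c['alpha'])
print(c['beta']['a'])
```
[9, 2, 5, 5, 118]
[1, 4, 152]
[9, 2, 5, 5]
[1, 4]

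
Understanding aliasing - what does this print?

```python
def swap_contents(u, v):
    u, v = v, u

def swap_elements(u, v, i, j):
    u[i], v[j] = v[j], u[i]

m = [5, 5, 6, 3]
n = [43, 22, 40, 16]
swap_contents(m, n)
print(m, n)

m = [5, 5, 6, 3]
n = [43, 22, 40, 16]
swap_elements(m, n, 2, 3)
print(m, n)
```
[5, 5, 6, 3] [43, 22, 40, 16]
[5, 5, 16, 3] [43, 22, 40, 6]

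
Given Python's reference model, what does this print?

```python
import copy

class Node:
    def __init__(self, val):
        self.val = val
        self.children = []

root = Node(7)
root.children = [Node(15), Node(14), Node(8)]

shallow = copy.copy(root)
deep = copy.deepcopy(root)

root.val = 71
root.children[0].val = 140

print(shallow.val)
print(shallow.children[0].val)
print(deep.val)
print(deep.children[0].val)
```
7
140
7
15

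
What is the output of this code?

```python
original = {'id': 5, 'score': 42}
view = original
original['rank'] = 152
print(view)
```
{'id': 5, 'score': 42, 'rank': 152}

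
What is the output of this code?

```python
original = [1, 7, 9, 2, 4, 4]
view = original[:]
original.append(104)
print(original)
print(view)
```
[1, 7, 9, 2, 4, 4, 104]
[1, 7, 9, 2, 4, 4]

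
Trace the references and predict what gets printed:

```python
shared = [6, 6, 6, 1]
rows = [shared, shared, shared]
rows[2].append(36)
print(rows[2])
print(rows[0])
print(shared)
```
[6, 6, 6, 1, 36]
[6, 6, 6, 1, 36]
[6, 6, 6, 1, 36]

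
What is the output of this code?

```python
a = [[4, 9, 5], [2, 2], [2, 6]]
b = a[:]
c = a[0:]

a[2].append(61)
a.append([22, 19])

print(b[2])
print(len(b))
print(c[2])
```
[2, 6, 61]
3
[2, 6, 61]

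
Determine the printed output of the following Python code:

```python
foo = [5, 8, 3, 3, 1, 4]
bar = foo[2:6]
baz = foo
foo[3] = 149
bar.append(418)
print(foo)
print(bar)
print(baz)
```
[5, 8, 3, 149, 1, 4]
[3, 3, 1, 4, 418]
[5, 8, 3, 149, 1, 4]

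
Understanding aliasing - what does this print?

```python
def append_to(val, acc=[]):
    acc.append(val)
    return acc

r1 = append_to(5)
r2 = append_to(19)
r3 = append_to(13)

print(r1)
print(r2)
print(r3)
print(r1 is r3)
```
[5, 19, 13]
[5, 19, 13]
[5, 19, 13]
True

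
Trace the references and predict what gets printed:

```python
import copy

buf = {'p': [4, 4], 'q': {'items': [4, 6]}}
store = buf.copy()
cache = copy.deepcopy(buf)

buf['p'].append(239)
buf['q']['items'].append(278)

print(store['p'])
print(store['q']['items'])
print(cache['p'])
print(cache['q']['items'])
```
[4, 4, 239]
[4, 6, 278]
[4, 4]
[4, 6]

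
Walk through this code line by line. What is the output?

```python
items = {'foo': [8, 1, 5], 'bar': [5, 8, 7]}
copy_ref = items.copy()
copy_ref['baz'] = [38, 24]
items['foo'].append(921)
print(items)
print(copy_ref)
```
{'foo': [8, 1, 5, 921], 'bar': [5, 8, 7]}
{'foo': [8, 1, 5, 921], 'bar': [5, 8, 7], 'baz': [38, 24]}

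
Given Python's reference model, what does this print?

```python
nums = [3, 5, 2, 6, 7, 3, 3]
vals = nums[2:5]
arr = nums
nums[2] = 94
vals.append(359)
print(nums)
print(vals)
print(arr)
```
[3, 5, 94, 6, 7, 3, 3]
[2, 6, 7, 359]
[3, 5, 94, 6, 7, 3, 3]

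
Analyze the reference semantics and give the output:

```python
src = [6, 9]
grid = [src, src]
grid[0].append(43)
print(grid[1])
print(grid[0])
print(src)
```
[6, 9, 43]
[6, 9, 43]
[6, 9, 43]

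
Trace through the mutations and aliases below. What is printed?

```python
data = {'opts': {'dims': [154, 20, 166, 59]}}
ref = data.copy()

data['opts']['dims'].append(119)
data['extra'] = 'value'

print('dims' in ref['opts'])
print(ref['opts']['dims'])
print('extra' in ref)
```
True
[154, 20, 166, 59, 119]
False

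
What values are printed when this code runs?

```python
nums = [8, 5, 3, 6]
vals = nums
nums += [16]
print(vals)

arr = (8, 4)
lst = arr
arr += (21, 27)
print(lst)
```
[8, 5, 3, 6, 16]
(8, 4)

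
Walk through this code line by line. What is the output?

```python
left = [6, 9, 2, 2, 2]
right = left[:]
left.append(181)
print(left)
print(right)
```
[6, 9, 2, 2, 2, 181]
[6, 9, 2, 2, 2]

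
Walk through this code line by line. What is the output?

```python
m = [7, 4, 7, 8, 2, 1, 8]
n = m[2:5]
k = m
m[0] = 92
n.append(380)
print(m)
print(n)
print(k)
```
[92, 4, 7, 8, 2, 1, 8]
[7, 8, 2, 380]
[92, 4, 7, 8, 2, 1, 8]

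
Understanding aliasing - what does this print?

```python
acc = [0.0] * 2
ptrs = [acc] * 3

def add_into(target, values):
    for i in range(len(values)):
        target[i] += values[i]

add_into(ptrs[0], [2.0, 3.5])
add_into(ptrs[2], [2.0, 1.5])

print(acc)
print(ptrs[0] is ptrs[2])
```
[4.0, 5.0]
True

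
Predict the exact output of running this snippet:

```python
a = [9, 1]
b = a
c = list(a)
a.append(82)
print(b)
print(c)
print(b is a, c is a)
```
[9, 1, 82]
[9, 1]
True False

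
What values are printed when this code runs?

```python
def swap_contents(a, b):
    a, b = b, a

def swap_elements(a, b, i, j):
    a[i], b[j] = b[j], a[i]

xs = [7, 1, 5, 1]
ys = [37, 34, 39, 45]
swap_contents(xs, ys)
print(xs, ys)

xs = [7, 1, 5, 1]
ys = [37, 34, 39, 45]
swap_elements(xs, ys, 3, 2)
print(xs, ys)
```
[7, 1, 5, 1] [37, 34, 39, 45]
[7, 1, 5, 39] [37, 34, 1, 45]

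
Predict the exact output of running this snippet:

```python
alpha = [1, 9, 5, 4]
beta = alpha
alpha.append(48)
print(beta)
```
[1, 9, 5, 4, 48]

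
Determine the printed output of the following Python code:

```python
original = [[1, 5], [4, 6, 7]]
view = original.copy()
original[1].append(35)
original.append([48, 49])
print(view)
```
[[1, 5], [4, 6, 7, 35]]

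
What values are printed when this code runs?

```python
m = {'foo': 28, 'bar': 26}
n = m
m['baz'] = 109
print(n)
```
{'foo': 28, 'bar': 26, 'baz': 109}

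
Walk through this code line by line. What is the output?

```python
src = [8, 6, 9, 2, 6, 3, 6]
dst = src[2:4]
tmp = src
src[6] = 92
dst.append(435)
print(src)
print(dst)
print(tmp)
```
[8, 6, 9, 2, 6, 3, 92]
[9, 2, 435]
[8, 6, 9, 2, 6, 3, 92]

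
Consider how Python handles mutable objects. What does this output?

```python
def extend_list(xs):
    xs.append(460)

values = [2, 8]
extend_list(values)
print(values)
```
[2, 8, 460]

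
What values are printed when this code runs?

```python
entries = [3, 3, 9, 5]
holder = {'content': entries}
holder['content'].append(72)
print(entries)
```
[3, 3, 9, 5, 72]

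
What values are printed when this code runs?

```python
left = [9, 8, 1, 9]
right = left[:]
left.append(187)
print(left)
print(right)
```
[9, 8, 1, 9, 187]
[9, 8, 1, 9]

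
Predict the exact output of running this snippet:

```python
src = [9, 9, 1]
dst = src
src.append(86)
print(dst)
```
[9, 9, 1, 86]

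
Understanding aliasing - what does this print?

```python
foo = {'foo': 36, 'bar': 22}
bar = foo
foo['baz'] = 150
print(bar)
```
{'foo': 36, 'bar': 22, 'baz': 150}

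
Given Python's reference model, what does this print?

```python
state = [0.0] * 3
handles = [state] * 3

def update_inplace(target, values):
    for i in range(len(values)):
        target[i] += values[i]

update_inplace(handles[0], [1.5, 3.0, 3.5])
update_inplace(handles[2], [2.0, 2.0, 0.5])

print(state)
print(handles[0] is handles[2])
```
[3.5, 5.0, 4.0]
True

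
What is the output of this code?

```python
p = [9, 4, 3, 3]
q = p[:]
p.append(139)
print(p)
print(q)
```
[9, 4, 3, 3, 139]
[9, 4, 3, 3]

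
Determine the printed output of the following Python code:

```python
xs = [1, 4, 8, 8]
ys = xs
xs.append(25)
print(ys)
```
[1, 4, 8, 8, 25]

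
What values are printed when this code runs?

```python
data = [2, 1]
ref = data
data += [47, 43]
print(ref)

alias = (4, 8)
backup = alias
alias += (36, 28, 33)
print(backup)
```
[2, 1, 47, 43]
(4, 8)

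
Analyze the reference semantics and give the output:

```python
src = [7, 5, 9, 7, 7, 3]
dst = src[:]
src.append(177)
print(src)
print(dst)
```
[7, 5, 9, 7, 7, 3, 177]
[7, 5, 9, 7, 7, 3]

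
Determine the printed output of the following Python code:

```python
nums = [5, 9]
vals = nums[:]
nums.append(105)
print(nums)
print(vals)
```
[5, 9, 105]
[5, 9]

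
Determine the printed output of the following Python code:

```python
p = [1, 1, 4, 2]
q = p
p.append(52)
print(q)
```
[1, 1, 4, 2, 52]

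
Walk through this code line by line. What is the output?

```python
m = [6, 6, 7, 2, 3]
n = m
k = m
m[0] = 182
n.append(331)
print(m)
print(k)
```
[182, 6, 7, 2, 3, 331]
[182, 6, 7, 2, 3, 331]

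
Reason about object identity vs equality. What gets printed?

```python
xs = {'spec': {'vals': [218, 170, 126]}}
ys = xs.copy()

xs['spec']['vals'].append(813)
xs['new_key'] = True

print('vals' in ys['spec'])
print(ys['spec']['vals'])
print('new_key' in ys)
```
True
[218, 170, 126, 813]
False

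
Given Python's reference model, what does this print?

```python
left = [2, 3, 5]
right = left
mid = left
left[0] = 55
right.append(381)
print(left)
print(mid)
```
[55, 3, 5, 381]
[55, 3, 5, 381]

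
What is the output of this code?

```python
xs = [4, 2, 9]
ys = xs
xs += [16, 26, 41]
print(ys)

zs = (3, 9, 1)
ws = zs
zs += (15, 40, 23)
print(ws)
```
[4, 2, 9, 16, 26, 41]
(3, 9, 1)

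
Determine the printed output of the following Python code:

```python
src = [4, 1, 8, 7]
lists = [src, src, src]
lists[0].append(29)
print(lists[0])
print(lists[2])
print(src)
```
[4, 1, 8, 7, 29]
[4, 1, 8, 7, 29]
[4, 1, 8, 7, 29]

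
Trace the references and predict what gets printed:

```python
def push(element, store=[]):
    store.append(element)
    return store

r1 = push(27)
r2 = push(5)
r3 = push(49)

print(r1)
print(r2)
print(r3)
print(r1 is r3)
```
[27, 5, 49]
[27, 5, 49]
[27, 5, 49]
True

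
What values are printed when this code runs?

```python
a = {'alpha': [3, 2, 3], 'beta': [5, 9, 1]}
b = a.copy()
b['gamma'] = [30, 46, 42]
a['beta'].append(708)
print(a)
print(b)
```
{'alpha': [3, 2, 3], 'beta': [5, 9, 1, 708]}
{'alpha': [3, 2, 3], 'beta': [5, 9, 1, 708], 'gamma': [30, 46, 42]}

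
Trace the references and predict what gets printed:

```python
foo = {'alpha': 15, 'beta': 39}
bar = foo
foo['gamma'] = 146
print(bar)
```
{'alpha': 15, 'beta': 39, 'gamma': 146}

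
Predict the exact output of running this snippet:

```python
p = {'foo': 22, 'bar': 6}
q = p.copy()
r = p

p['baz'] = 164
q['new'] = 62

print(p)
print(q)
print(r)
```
{'foo': 22, 'bar': 6, 'baz': 164}
{'foo': 22, 'bar': 6, 'new': 62}
{'foo': 22, 'bar': 6, 'baz': 164}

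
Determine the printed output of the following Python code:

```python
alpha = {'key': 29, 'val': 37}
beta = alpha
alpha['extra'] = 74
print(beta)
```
{'key': 29, 'val': 37, 'extra': 74}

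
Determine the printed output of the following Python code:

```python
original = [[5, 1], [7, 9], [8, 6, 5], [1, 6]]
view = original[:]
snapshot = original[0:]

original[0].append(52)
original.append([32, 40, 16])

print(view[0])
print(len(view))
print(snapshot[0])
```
[5, 1, 52]
4
[5, 1, 52]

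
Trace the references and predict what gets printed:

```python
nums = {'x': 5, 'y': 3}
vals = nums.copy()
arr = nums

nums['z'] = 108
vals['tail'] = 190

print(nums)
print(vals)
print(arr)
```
{'x': 5, 'y': 3, 'z': 108}
{'x': 5, 'y': 3, 'tail': 190}
{'x': 5, 'y': 3, 'z': 108}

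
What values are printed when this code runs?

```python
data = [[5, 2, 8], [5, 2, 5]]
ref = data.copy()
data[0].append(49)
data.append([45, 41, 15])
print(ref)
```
[[5, 2, 8, 49], [5, 2, 5]]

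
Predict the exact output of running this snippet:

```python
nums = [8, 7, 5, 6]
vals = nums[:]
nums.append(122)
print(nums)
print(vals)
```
[8, 7, 5, 6, 122]
[8, 7, 5, 6]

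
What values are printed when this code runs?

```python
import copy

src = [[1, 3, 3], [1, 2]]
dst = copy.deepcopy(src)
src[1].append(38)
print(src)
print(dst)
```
[[1, 3, 3], [1, 2, 38]]
[[1, 3, 3], [1, 2]]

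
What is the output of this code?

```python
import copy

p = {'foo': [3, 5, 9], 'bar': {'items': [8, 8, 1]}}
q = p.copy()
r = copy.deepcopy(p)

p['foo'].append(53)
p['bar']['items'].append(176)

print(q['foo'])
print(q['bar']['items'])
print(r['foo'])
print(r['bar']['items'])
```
[3, 5, 9, 53]
[8, 8, 1, 176]
[3, 5, 9]
[8, 8, 1]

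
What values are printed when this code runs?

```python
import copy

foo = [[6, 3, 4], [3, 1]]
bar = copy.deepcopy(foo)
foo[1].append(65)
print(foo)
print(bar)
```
[[6, 3, 4], [3, 1, 65]]
[[6, 3, 4], [3, 1]]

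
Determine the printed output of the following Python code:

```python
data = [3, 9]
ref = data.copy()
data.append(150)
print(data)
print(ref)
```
[3, 9, 150]
[3, 9]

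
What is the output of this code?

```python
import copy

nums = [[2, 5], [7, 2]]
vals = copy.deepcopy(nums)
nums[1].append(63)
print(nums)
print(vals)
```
[[2, 5], [7, 2, 63]]
[[2, 5], [7, 2]]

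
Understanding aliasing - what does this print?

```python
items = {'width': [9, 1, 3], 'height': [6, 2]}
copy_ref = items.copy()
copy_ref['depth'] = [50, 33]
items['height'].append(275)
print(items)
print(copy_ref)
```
{'width': [9, 1, 3], 'height': [6, 2, 275]}
{'width': [9, 1, 3], 'height': [6, 2, 275], 'depth': [50, 33]}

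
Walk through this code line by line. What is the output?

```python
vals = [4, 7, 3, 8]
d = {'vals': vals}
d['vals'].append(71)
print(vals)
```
[4, 7, 3, 8, 71]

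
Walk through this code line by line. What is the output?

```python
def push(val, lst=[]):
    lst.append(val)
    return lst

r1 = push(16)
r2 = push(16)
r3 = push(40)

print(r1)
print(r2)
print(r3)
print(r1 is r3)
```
[16, 16, 40]
[16, 16, 40]
[16, 16, 40]
True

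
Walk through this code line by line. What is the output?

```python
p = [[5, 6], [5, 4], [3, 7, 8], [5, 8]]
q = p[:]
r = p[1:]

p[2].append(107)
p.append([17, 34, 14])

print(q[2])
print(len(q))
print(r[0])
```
[3, 7, 8, 107]
4
[5, 4]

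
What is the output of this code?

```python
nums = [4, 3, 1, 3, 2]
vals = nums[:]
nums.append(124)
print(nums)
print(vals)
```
[4, 3, 1, 3, 2, 124]
[4, 3, 1, 3, 2]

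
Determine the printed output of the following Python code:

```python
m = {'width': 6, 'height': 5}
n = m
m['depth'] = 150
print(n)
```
{'width': 6, 'height': 5, 'depth': 150}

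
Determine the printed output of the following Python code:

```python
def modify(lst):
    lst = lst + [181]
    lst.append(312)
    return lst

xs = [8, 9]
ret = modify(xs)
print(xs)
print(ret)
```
[8, 9]
[8, 9, 181, 312]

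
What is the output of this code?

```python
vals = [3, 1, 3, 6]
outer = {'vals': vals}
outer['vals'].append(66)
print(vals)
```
[3, 1, 3, 6, 66]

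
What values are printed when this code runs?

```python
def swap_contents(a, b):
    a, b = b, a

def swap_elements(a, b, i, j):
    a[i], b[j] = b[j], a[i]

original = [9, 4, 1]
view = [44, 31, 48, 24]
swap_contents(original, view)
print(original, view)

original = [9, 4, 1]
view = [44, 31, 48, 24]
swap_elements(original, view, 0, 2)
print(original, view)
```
[9, 4, 1] [44, 31, 48, 24]
[48, 4, 1] [44, 31, 9, 24]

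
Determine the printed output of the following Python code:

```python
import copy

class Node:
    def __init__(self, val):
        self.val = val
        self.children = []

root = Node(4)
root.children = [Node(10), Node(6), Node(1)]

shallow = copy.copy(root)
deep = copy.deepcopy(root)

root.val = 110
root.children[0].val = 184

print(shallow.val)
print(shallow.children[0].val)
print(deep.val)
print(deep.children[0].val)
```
4
184
4
10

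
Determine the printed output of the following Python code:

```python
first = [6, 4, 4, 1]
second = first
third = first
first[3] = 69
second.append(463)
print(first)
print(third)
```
[6, 4, 4, 69, 463]
[6, 4, 4, 69, 463]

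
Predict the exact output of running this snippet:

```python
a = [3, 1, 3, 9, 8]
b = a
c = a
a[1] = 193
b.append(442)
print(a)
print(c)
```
[3, 193, 3, 9, 8, 442]
[3, 193, 3, 9, 8, 442]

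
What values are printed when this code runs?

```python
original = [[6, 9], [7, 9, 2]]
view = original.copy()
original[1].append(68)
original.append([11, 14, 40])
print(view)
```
[[6, 9], [7, 9, 2, 68]]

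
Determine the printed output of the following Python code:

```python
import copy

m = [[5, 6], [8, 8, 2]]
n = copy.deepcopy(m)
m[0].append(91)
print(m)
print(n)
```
[[5, 6, 91], [8, 8, 2]]
[[5, 6], [8, 8, 2]]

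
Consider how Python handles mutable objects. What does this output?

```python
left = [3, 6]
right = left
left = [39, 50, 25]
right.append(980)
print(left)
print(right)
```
[39, 50, 25]
[3, 6, 980]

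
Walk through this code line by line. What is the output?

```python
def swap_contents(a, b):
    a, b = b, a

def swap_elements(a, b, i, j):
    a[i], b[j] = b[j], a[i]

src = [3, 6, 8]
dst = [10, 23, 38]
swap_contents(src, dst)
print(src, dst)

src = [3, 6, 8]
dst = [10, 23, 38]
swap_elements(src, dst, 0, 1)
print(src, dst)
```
[3, 6, 8] [10, 23, 38]
[23, 6, 8] [10, 3, 38]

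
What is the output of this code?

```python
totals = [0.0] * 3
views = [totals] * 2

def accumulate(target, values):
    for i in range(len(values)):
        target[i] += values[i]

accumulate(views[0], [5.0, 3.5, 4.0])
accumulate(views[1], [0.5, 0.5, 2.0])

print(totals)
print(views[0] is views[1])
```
[5.5, 4.0, 6.0]
True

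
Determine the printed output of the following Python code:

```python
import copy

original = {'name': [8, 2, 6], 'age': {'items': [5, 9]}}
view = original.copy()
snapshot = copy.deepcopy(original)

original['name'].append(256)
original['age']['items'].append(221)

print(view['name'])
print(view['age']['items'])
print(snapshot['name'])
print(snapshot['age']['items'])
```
[8, 2, 6, 256]
[5, 9, 221]
[8, 2, 6]
[5, 9]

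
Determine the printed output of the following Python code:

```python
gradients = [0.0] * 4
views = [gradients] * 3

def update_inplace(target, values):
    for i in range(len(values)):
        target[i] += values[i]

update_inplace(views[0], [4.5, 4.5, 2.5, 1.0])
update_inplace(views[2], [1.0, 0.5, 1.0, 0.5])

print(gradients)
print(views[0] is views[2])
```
[5.5, 5.0, 3.5, 1.5]
True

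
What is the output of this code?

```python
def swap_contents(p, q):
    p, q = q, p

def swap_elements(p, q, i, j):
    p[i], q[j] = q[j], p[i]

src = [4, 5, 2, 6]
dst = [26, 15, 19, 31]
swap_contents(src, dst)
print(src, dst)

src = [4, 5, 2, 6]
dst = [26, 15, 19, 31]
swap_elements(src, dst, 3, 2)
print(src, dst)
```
[4, 5, 2, 6] [26, 15, 19, 31]
[4, 5, 2, 19] [26, 15, 6, 31]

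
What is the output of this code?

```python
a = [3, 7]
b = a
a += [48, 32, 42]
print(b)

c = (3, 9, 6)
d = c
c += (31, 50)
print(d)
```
[3, 7, 48, 32, 42]
(3, 9, 6)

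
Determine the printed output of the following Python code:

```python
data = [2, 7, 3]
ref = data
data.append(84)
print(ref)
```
[2, 7, 3, 84]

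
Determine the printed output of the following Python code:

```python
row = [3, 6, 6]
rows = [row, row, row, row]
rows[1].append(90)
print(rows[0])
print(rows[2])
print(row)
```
[3, 6, 6, 90]
[3, 6, 6, 90]
[3, 6, 6, 90]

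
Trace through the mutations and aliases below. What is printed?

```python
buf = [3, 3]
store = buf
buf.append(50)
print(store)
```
[3, 3, 50]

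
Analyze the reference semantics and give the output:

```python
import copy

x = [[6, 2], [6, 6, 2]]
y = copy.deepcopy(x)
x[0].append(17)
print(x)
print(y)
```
[[6, 2, 17], [6, 6, 2]]
[[6, 2], [6, 6, 2]]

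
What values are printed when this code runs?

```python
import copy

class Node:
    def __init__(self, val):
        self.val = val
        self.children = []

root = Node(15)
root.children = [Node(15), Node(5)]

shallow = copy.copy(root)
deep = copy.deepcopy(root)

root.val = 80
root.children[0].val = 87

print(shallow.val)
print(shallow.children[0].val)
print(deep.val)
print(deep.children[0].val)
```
15
87
15
15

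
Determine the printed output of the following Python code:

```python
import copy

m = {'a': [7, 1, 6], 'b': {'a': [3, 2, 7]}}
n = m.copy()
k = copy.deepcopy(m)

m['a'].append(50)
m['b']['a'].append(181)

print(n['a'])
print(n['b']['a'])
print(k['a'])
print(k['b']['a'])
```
[7, 1, 6, 50]
[3, 2, 7, 181]
[7, 1, 6]
[3, 2, 7]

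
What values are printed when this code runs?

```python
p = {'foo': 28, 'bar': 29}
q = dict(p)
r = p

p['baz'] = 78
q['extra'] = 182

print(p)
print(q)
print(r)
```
{'foo': 28, 'bar': 29, 'baz': 78}
{'foo': 28, 'bar': 29, 'extra': 182}
{'foo': 28, 'bar': 29, 'baz': 78}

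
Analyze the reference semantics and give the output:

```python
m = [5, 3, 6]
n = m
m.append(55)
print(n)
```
[5, 3, 6, 55]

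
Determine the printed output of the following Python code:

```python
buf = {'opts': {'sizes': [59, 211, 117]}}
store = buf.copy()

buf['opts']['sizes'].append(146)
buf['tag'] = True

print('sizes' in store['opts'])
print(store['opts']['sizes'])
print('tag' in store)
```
True
[59, 211, 117, 146]
False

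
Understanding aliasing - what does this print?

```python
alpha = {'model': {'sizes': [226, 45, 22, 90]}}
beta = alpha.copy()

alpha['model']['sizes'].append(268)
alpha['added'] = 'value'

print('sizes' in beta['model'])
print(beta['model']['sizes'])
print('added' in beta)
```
True
[226, 45, 22, 90, 268]
False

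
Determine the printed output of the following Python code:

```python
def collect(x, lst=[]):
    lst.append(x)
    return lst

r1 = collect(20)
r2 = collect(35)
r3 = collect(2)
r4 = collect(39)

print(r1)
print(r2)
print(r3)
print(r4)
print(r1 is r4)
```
[20, 35, 2, 39]
[20, 35, 2, 39]
[20, 35, 2, 39]
[20, 35, 2, 39]
True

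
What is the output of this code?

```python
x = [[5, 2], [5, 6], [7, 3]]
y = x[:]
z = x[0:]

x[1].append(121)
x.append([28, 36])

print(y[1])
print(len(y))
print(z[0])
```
[5, 6, 121]
3
[5, 2]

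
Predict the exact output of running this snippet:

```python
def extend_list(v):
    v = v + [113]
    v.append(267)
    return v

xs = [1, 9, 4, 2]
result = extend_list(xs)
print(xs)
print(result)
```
[1, 9, 4, 2]
[1, 9, 4, 2, 113, 267]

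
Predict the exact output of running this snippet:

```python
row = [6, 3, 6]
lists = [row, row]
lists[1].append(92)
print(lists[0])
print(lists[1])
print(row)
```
[6, 3, 6, 92]
[6, 3, 6, 92]
[6, 3, 6, 92]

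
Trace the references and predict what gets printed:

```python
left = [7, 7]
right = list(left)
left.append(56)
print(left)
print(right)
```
[7, 7, 56]
[7, 7]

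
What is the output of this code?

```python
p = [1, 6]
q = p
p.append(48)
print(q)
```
[1, 6, 48]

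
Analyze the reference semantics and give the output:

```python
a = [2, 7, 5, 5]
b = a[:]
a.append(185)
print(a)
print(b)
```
[2, 7, 5, 5, 185]
[2, 7, 5, 5]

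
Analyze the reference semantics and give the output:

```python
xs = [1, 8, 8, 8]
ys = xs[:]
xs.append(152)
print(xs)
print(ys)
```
[1, 8, 8, 8, 152]
[1, 8, 8, 8]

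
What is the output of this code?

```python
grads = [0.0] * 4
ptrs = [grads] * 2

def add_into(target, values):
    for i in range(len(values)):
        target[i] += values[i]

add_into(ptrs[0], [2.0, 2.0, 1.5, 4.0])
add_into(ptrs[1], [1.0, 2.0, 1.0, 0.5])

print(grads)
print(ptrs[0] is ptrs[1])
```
[3.0, 4.0, 2.5, 4.5]
True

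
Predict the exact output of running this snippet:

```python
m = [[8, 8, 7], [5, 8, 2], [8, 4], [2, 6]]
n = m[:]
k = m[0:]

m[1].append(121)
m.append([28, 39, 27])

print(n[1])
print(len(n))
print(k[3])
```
[5, 8, 2, 121]
4
[2, 6]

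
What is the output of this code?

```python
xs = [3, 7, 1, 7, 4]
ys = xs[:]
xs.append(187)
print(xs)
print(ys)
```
[3, 7, 1, 7, 4, 187]
[3, 7, 1, 7, 4]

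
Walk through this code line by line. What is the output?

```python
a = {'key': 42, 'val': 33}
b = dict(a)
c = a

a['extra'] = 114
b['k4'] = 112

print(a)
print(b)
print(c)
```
{'key': 42, 'val': 33, 'extra': 114}
{'key': 42, 'val': 33, 'k4': 112}
{'key': 42, 'val': 33, 'extra': 114}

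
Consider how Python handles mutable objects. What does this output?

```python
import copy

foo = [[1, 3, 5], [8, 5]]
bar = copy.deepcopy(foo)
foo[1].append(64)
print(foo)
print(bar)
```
[[1, 3, 5], [8, 5, 64]]
[[1, 3, 5], [8, 5]]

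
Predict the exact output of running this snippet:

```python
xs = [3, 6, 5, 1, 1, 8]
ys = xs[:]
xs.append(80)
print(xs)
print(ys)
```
[3, 6, 5, 1, 1, 8, 80]
[3, 6, 5, 1, 1, 8]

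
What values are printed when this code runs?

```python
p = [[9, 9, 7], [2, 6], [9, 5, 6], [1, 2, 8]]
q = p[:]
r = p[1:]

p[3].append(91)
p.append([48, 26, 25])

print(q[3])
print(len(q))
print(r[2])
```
[1, 2, 8, 91]
4
[1, 2, 8, 91]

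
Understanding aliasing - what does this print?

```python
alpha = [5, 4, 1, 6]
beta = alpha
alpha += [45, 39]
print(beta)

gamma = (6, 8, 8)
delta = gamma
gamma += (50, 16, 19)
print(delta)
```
[5, 4, 1, 6, 45, 39]
(6, 8, 8)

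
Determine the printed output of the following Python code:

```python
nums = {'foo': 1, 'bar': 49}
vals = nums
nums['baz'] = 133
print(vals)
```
{'foo': 1, 'bar': 49, 'baz': 133}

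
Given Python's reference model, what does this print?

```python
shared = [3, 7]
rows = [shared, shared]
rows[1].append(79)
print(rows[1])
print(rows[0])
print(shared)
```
[3, 7, 79]
[3, 7, 79]
[3, 7, 79]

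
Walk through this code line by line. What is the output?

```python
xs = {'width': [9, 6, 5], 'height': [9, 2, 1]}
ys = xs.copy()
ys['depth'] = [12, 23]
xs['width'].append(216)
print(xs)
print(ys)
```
{'width': [9, 6, 5, 216], 'height': [9, 2, 1]}
{'width': [9, 6, 5, 216], 'height': [9, 2, 1], 'depth': [12, 23]}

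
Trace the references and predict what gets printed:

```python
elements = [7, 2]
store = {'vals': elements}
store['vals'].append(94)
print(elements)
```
[7, 2, 94]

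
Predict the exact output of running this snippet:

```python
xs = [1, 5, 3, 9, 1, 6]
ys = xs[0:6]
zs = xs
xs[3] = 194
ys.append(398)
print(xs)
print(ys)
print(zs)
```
[1, 5, 3, 194, 1, 6]
[1, 5, 3, 9, 1, 6, 398]
[1, 5, 3, 194, 1, 6]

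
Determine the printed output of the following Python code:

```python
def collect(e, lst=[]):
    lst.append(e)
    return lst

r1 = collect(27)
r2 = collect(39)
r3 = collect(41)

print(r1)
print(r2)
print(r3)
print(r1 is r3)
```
[27, 39, 41]
[27, 39, 41]
[27, 39, 41]
True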